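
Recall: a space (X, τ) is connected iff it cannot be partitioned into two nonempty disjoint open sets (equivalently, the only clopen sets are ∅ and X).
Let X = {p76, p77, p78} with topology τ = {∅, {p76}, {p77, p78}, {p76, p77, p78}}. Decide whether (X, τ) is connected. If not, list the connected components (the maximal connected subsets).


(X, τ) is disconnected; components = [{p76}, {p77, p78}].

Find clopen sets (U ∈ τ with X ∖ U ∈ τ):
  U = ∅, X ∖ U = {p76, p77, p78} — both open, so U is clopen.
  U = {p76}, X ∖ U = {p77, p78} — both open, so U is clopen.
  U = {p77, p78}, X ∖ U = {p76} — both open, so U is clopen.
  U = {p76, p77, p78}, X ∖ U = ∅ — both open, so U is clopen.
Nontrivial clopen(s) exist: e.g. {p77, p78}. So (X, τ) is disconnected.
Compute connected components by grouping points that agree on all clopens:
  component: {p76}
  component: {p77, p78}


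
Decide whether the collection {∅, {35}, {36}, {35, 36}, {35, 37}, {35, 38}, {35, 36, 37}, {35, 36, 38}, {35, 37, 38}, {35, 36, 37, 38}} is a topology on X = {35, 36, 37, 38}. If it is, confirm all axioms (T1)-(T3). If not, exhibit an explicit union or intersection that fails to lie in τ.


τ IS a topology on X.

Axiom (T1): ∅ ∈ τ? Yes; X ∈ τ? Yes.
Axiom (T2/T3): check pairwise unions and intersections of members of τ.
All pairwise intersections and unions checked — each lies in τ. Therefore τ satisfies (T1), (T2), (T3): it IS a topology on X.


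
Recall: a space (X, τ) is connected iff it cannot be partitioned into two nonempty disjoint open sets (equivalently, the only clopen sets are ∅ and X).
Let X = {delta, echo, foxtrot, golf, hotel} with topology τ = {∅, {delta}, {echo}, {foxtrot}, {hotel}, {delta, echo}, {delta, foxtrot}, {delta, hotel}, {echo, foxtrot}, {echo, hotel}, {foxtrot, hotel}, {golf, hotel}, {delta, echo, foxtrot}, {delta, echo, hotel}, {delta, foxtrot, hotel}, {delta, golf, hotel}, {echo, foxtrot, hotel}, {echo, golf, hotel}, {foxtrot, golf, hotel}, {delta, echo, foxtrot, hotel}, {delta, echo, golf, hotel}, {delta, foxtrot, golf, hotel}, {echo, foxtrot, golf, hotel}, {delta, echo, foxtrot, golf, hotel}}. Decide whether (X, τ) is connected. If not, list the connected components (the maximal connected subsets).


(X, τ) is disconnected; components = [{delta}, {echo}, {foxtrot}, {golf, hotel}].

Find clopen sets (U ∈ τ with X ∖ U ∈ τ):
  U = ∅, X ∖ U = {delta, echo, foxtrot, golf, hotel} — both open, so U is clopen.
  U = {delta}, X ∖ U = {echo, foxtrot, golf, hotel} — both open, so U is clopen.
  U = {echo}, X ∖ U = {delta, foxtrot, golf, hotel} — both open, so U is clopen.
  U = {foxtrot}, X ∖ U = {delta, echo, golf, hotel} — both open, so U is clopen.
  U = {delta, echo}, X ∖ U = {foxtrot, golf, hotel} — both open, so U is clopen.
  U = {delta, foxtrot}, X ∖ U = {echo, golf, hotel} — both open, so U is clopen.
  U = {echo, foxtrot}, X ∖ U = {delta, golf, hotel} — both open, so U is clopen.
  U = {golf, hotel}, X ∖ U = {delta, echo, foxtrot} — both open, so U is clopen.
  U = {delta, echo, foxtrot}, X ∖ U = {golf, hotel} — both open, so U is clopen.
  U = {delta, golf, hotel}, X ∖ U = {echo, foxtrot} — both open, so U is clopen.
  U = {echo, golf, hotel}, X ∖ U = {delta, foxtrot} — both open, so U is clopen.
  U = {foxtrot, golf, hotel}, X ∖ U = {delta, echo} — both open, so U is clopen.
  U = {delta, echo, golf, hotel}, X ∖ U = {foxtrot} — both open, so U is clopen.
  U = {delta, foxtrot, golf, hotel}, X ∖ U = {echo} — both open, so U is clopen.
  U = {echo, foxtrot, golf, hotel}, X ∖ U = {delta} — both open, so U is clopen.
  U = {delta, echo, foxtrot, golf, hotel}, X ∖ U = ∅ — both open, so U is clopen.
Nontrivial clopen(s) exist: e.g. {echo, foxtrot, golf, hotel}. So (X, τ) is disconnected.
Compute connected components by grouping points that agree on all clopens:
  component: {delta}
  component: {echo}
  component: {foxtrot}
  component: {golf, hotel}


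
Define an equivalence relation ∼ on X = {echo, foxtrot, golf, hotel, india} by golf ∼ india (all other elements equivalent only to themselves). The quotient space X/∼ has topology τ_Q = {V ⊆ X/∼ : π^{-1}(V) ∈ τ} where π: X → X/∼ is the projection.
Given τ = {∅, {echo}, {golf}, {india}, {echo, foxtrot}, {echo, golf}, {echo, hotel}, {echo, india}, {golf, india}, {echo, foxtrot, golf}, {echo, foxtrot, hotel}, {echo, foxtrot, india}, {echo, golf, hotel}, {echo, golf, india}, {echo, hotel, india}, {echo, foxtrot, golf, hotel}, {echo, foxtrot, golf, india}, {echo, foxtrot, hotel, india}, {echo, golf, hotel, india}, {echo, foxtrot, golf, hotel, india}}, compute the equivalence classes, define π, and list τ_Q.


X/∼ = {[echo], [foxtrot], [golf=india], [hotel]}; |τ_Q| = 10.

Equivalence classes: [echo], [foxtrot], [golf=india], [hotel].
Quotient map π: X → X/∼ sends echo ↦ [echo], foxtrot ↦ [foxtrot], golf ↦ [golf=india], hotel ↦ [hotel], india ↦ [golf=india].
For each subset V ⊆ X/∼, compute π^{-1}(V) ⊆ X and check whether π^{-1}(V) ∈ τ. V is open in τ_Q iff π^{-1}(V) ∈ τ.
  V = {}: π^{-1}(V) = ∅ ∈ τ ✓.
  V = {[echo]}: π^{-1}(V) = {echo} ∈ τ ✓.
  V = {[foxtrot]}: π^{-1}(V) = {foxtrot} ∉ τ ✗.
  V = {[echo], [foxtrot]}: π^{-1}(V) = {echo, foxtrot} ∈ τ ✓.
  V = {[golf=india]}: π^{-1}(V) = {golf, india} ∈ τ ✓.
  V = {[echo], [golf=india]}: π^{-1}(V) = {echo, golf, india} ∈ τ ✓.
  V = {[foxtrot], [golf=india]}: π^{-1}(V) = {foxtrot, golf, india} ∉ τ ✗.
  V = {[echo], [foxtrot], [golf=india]}: π^{-1}(V) = {echo, foxtrot, golf, india} ∈ τ ✓.
  V = {[hotel]}: π^{-1}(V) = {hotel} ∉ τ ✗.
  V = {[echo], [hotel]}: π^{-1}(V) = {echo, hotel} ∈ τ ✓.
  V = {[foxtrot], [hotel]}: π^{-1}(V) = {foxtrot, hotel} ∉ τ ✗.
  V = {[echo], [foxtrot], [hotel]}: π^{-1}(V) = {echo, foxtrot, hotel} ∈ τ ✓.
  V = {[golf=india], [hotel]}: π^{-1}(V) = {golf, hotel, india} ∉ τ ✗.
  V = {[echo], [golf=india], [hotel]}: π^{-1}(V) = {echo, golf, hotel, india} ∈ τ ✓.
  V = {[foxtrot], [golf=india], [hotel]}: π^{-1}(V) = {foxtrot, golf, hotel, india} ∉ τ ✗.
  V = {[echo], [foxtrot], [golf=india], [hotel]}: π^{-1}(V) = {echo, foxtrot, golf, hotel, india} ∈ τ ✓.
Open sets in the quotient: τ_Q = {{}, {[echo]}, {[echo], [foxtrot]}, {[golf=india]}, {[echo], [golf=india]}, {[echo], [foxtrot], [golf=india]}, {[echo], [hotel]}, {[echo], [foxtrot], [hotel]}, {[echo], [golf=india], [hotel]}, {[echo], [foxtrot], [golf=india], [hotel]}} (10 elements).


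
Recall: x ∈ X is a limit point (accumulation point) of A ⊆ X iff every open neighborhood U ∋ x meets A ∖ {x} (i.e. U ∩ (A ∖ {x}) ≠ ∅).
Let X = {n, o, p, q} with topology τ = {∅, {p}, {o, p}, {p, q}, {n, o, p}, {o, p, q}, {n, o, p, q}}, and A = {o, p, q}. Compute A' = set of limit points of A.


A' = {n, o, q}

For each x ∈ X, list the open sets U ∈ τ with x ∈ U, then check whether U ∩ (A ∖ {x}) ≠ ∅ for every such U.
  x = n: opens ∋ x are {n, o, p}, {n, o, p, q}; each meets A ∖ {n}, so x IS a limit point.
  x = o: opens ∋ x are {o, p}, {n, o, p}, {o, p, q}, {n, o, p, q}; each meets A ∖ {o}, so x IS a limit point.
  x = p: open {p} ∋ x has {p} ∩ (A ∖ {p}) = ∅, so x is NOT a limit point.
  x = q: opens ∋ x are {p, q}, {o, p, q}, {n, o, p, q}; each meets A ∖ {q}, so x IS a limit point.
Collecting: A' = {n, o, q}.


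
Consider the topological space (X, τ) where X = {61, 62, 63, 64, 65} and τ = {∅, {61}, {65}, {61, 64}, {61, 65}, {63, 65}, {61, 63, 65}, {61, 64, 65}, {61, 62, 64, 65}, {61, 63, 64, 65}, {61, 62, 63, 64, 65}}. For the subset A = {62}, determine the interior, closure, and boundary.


int(A) = ∅, cl(A) = {62}, ∂A = {62}.

Closed sets in (X, τ) are complements of opens:
  closed(X, τ) = {∅, {62}, {63}, {62, 63}, {62, 64}, {61, 62, 64}, {62, 63, 64}, {62, 63, 65}, {61, 62, 63, 64}, {62, 63, 64, 65}, {61, 62, 63, 64, 65}}.
int(A) = ⋃ {U ∈ τ : U ⊆ A}. Opens contained in A: ∅.
Taking the union of these: int(A) = ∅.
cl(A) = ⋂ {C closed : A ⊆ C}. Closed sets containing A: {62}, {62, 63}, {62, 64}, {61, 62, 64}, {62, 63, 64}, {62, 63, 65}, {61, 62, 63, 64}, {62, 63, 64, 65}, {61, 62, 63, 64, 65}.
Intersecting these: cl(A) = {62}.
∂A = cl(A) ∖ int(A) = {62} ∖ ∅ = {62}.


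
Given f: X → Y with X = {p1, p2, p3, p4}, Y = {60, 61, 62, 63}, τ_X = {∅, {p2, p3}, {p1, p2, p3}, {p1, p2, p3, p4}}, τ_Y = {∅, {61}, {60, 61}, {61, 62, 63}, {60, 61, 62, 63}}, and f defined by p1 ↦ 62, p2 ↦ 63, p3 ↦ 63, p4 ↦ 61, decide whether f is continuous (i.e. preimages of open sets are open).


f is NOT continuous.

Compute f^{-1}(U) for each U ∈ τ_Y:
  U = ∅: f^{-1}(U) = ∅ ∈ τ_X ✓.
  U = {61}: f^{-1}(U) = {p4} ∉ τ_X ✗.
  U = {60, 61}: f^{-1}(U) = {p4} ∉ τ_X ✗.
  U = {61, 62, 63}: f^{-1}(U) = {p1, p2, p3, p4} ∈ τ_X ✓.
  U = {60, 61, 62, 63}: f^{-1}(U) = {p1, p2, p3, p4} ∈ τ_X ✓.
Found U = {61} with f^{-1}(U) = {p4} not in τ_X. Therefore f is NOT continuous.


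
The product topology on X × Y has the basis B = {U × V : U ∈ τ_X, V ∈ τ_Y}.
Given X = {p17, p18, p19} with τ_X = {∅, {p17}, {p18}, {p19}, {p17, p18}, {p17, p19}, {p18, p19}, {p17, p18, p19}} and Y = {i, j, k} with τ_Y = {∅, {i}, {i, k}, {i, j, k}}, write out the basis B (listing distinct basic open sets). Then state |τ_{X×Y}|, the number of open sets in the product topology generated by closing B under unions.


Basis B = {∅ × ∅, {p17} × {i}, {p18} × {i}, {p19} × {i}, {p17} × {i, k}, {p17, p18} × {i}, {p17, p19} × {i}, {p18} × {i, k}, {p18, p19} × {i}, {p19} × {i, k}, {p17} × {i, j, k}, {p17, p18, p19} × {i}, {p18} × {i, j, k}, {p19} × {i, j, k}, {p17, p18} × {i, k}, {p17, p19} × {i, k}, {p18, p19} × {i, k}, {p17, p18} × {i, j, k}, {p17, p19} × {i, j, k}, {p17, p18, p19} × {i, k}, {p18, p19} × {i, j, k}, {p17, p18, p19} × {i, j, k}}; |τ_{X×Y}| = 64.

Enumerate products U × V with U ∈ τ_X, V ∈ τ_Y (deduplicated):
  ∅ × ∅ = {} (∅)
  {p17} × {i} = {(p17,i)}
  {p18} × {i} = {(p18,i)}
  {p19} × {i} = {(p19,i)}
  {p17} × {i, k} = {(p17,i), (p17,k)}
  {p17, p18} × {i} = {(p17,i), (p18,i)}
  {p17, p19} × {i} = {(p17,i), (p19,i)}
  {p18} × {i, k} = {(p18,i), (p18,k)}
  {p18, p19} × {i} = {(p18,i), (p19,i)}
  {p19} × {i, k} = {(p19,i), (p19,k)}
  {p17} × {i, j, k} = {(p17,i), (p17,j), (p17,k)}
  {p17, p18, p19} × {i} = {(p17,i), (p18,i), (p19,i)}
  {p18} × {i, j, k} = {(p18,i), (p18,j), (p18,k)}
  {p19} × {i, j, k} = {(p19,i), (p19,j), (p19,k)}
  {p17, p18} × {i, k} = {(p17,i), (p17,k), (p18,i), (p18,k)}
  {p17, p19} × {i, k} = {(p17,i), (p17,k), (p19,i), (p19,k)}
  {p18, p19} × {i, k} = {(p18,i), (p18,k), (p19,i), (p19,k)}
  {p17, p18} × {i, j, k} = {(p17,i), (p17,j), (p17,k), (p18,i), (p18,j), (p18,k)}
  {p17, p19} × {i, j, k} = {(p17,i), (p17,j), (p17,k), (p19,i), (p19,j), (p19,k)}
  {p17, p18, p19} × {i, k} = {(p17,i), (p17,k), (p18,i), (p18,k), (p19,i), (p19,k)}
  {p18, p19} × {i, j, k} = {(p18,i), (p18,j), (p18,k), (p19,i), (p19,j), (p19,k)}
  {p17, p18, p19} × {i, j, k} = {(p17,i), (p17,j), (p17,k), (p18,i), (p18,j), (p18,k), (p19,i), (p19,j), (p19,k)}
These 22 distinct sets form the basis B.
Close under arbitrary unions to get τ_{X×Y}; counting gives |τ_{X×Y}| = 64.


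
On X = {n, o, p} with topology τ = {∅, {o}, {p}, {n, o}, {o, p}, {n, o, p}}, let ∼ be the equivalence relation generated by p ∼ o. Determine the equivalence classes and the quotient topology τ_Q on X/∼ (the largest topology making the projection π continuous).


X/∼ = {[n], [o=p]}; |τ_Q| = 3.

Equivalence classes: [n], [o=p].
Quotient map π: X → X/∼ sends n ↦ [n], o ↦ [o=p], p ↦ [o=p].
For each subset V ⊆ X/∼, compute π^{-1}(V) ⊆ X and check whether π^{-1}(V) ∈ τ. V is open in τ_Q iff π^{-1}(V) ∈ τ.
  V = {}: π^{-1}(V) = ∅ ∈ τ ✓.
  V = {[n]}: π^{-1}(V) = {n} ∉ τ ✗.
  V = {[o=p]}: π^{-1}(V) = {o, p} ∈ τ ✓.
  V = {[n], [o=p]}: π^{-1}(V) = {n, o, p} ∈ τ ✓.
Open sets in the quotient: τ_Q = {{}, {[o=p]}, {[n], [o=p]}} (3 elements).


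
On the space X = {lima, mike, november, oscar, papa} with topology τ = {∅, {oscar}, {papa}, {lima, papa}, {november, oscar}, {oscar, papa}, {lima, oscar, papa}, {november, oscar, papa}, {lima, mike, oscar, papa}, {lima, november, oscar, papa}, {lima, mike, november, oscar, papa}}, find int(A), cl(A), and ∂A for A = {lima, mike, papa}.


int(A) = {lima, papa}, cl(A) = {lima, mike, papa}, ∂A = {mike}.

Closed sets in (X, τ) are complements of opens:
  closed(X, τ) = {∅, {mike}, {november}, {lima, mike}, {mike, november}, {lima, mike, november}, {lima, mike, papa}, {mike, november, oscar}, {lima, mike, november, oscar}, {lima, mike, november, papa}, {lima, mike, november, oscar, papa}}.
int(A) = ⋃ {U ∈ τ : U ⊆ A}. Opens contained in A: ∅, {papa}, {lima, papa}.
Taking the union of these: int(A) = {lima, papa}.
cl(A) = ⋂ {C closed : A ⊆ C}. Closed sets containing A: {lima, mike, papa}, {lima, mike, november, papa}, {lima, mike, november, oscar, papa}.
Intersecting these: cl(A) = {lima, mike, papa}.
∂A = cl(A) ∖ int(A) = {lima, mike, papa} ∖ {lima, papa} = {mike}.


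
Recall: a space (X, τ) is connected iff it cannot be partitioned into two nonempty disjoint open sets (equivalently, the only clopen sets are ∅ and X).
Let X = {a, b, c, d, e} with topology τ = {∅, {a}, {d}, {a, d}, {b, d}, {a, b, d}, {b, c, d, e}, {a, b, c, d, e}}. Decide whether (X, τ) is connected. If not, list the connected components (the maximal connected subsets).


(X, τ) is disconnected; components = [{a}, {b, c, d, e}].

Find clopen sets (U ∈ τ with X ∖ U ∈ τ):
  U = ∅, X ∖ U = {a, b, c, d, e} — both open, so U is clopen.
  U = {a}, X ∖ U = {b, c, d, e} — both open, so U is clopen.
  U = {b, c, d, e}, X ∖ U = {a} — both open, so U is clopen.
  U = {a, b, c, d, e}, X ∖ U = ∅ — both open, so U is clopen.
Nontrivial clopen(s) exist: e.g. {b, c, d, e}. So (X, τ) is disconnected.
Compute connected components by grouping points that agree on all clopens:
  component: {a}
  component: {b, c, d, e}


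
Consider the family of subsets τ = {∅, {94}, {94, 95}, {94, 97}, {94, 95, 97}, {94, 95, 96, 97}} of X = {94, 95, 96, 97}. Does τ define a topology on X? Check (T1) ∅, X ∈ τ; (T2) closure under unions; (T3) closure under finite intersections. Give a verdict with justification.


τ IS a topology on X.

Axiom (T1): ∅ ∈ τ? Yes; X ∈ τ? Yes.
Axiom (T2/T3): check pairwise unions and intersections of members of τ.
All pairwise intersections and unions checked — each lies in τ. Therefore τ satisfies (T1), (T2), (T3): it IS a topology on X.


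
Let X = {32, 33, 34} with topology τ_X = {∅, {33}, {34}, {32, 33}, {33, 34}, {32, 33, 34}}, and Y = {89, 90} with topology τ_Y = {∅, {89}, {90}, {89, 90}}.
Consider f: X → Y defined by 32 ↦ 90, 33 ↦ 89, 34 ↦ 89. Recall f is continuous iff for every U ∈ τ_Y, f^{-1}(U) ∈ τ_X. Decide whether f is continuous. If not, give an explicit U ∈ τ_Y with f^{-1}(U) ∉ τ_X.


f is NOT continuous.

Compute f^{-1}(U) for each U ∈ τ_Y:
  U = ∅: f^{-1}(U) = ∅ ∈ τ_X ✓.
  U = {89}: f^{-1}(U) = {33, 34} ∈ τ_X ✓.
  U = {90}: f^{-1}(U) = {32} ∉ τ_X ✗.
  U = {89, 90}: f^{-1}(U) = {32, 33, 34} ∈ τ_X ✓.
Found U = {90} with f^{-1}(U) = {32} not in τ_X. Therefore f is NOT continuous.


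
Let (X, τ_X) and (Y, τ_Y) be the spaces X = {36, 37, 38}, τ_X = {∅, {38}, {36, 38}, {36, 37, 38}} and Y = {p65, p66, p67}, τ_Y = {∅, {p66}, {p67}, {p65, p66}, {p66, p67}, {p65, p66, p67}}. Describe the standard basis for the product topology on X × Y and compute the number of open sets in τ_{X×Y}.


Basis B = {∅ × ∅, {38} × {p66}, {38} × {p67}, {36, 38} × {p66}, {36, 38} × {p67}, {38} × {p65, p66}, {38} × {p66, p67}, {36, 37, 38} × {p66}, {36, 37, 38} × {p67}, {38} × {p65, p66, p67}, {36, 38} × {p65, p66}, {36, 38} × {p66, p67}, {36, 38} × {p65, p66, p67}, {36, 37, 38} × {p65, p66}, {36, 37, 38} × {p66, p67}, {36, 37, 38} × {p65, p66, p67}}; |τ_{X×Y}| = 40.

Enumerate products U × V with U ∈ τ_X, V ∈ τ_Y (deduplicated):
  ∅ × ∅ = {} (∅)
  {38} × {p66} = {(38,p66)}
  {38} × {p67} = {(38,p67)}
  {36, 38} × {p66} = {(36,p66), (38,p66)}
  {36, 38} × {p67} = {(36,p67), (38,p67)}
  {38} × {p65, p66} = {(38,p65), (38,p66)}
  {38} × {p66, p67} = {(38,p66), (38,p67)}
  {36, 37, 38} × {p66} = {(36,p66), (37,p66), (38,p66)}
  {36, 37, 38} × {p67} = {(36,p67), (37,p67), (38,p67)}
  {38} × {p65, p66, p67} = {(38,p65), (38,p66), (38,p67)}
  {36, 38} × {p65, p66} = {(36,p65), (36,p66), (38,p65), (38,p66)}
  {36, 38} × {p66, p67} = {(36,p66), (36,p67), (38,p66), (38,p67)}
  {36, 38} × {p65, p66, p67} = {(36,p65), (36,p66), (36,p67), (38,p65), (38,p66), (38,p67)}
  {36, 37, 38} × {p65, p66} = {(36,p65), (36,p66), (37,p65), (37,p66), (38,p65), (38,p66)}
  {36, 37, 38} × {p66, p67} = {(36,p66), (36,p67), (37,p66), (37,p67), (38,p66), (38,p67)}
  {36, 37, 38} × {p65, p66, p67} = {(36,p65), (36,p66), (36,p67), (37,p65), (37,p66), (37,p67), (38,p65), (38,p66), (38,p67)}
These 16 distinct sets form the basis B.
Close under arbitrary unions to get τ_{X×Y}; counting gives |τ_{X×Y}| = 40.


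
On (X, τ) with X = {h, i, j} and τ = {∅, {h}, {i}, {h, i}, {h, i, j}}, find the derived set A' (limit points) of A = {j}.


A' = ∅

For each x ∈ X, list the open sets U ∈ τ with x ∈ U, then check whether U ∩ (A ∖ {x}) ≠ ∅ for every such U.
  x = h: open {h} ∋ x has {h} ∩ (A ∖ {h}) = ∅, so x is NOT a limit point.
  x = i: open {i} ∋ x has {i} ∩ (A ∖ {i}) = ∅, so x is NOT a limit point.
  x = j: open {h, i, j} ∋ x has {h, i, j} ∩ (A ∖ {j}) = ∅, so x is NOT a limit point.
Collecting: A' = ∅.


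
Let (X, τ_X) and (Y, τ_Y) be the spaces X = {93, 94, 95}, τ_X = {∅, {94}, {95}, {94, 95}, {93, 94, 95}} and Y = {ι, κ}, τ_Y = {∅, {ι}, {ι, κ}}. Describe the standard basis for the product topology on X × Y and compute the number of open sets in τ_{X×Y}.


Basis B = {∅ × ∅, {94} × {ι}, {95} × {ι}, {94} × {ι, κ}, {94, 95} × {ι}, {95} × {ι, κ}, {93, 94, 95} × {ι}, {94, 95} × {ι, κ}, {93, 94, 95} × {ι, κ}}; |τ_{X×Y}| = 14.

Enumerate products U × V with U ∈ τ_X, V ∈ τ_Y (deduplicated):
  ∅ × ∅ = {} (∅)
  {94} × {ι} = {(94,ι)}
  {95} × {ι} = {(95,ι)}
  {94} × {ι, κ} = {(94,ι), (94,κ)}
  {94, 95} × {ι} = {(94,ι), (95,ι)}
  {95} × {ι, κ} = {(95,ι), (95,κ)}
  {93, 94, 95} × {ι} = {(93,ι), (94,ι), (95,ι)}
  {94, 95} × {ι, κ} = {(94,ι), (94,κ), (95,ι), (95,κ)}
  {93, 94, 95} × {ι, κ} = {(93,ι), (93,κ), (94,ι), (94,κ), (95,ι), (95,κ)}
These 9 distinct sets form the basis B.
Close under arbitrary unions to get τ_{X×Y}; counting gives |τ_{X×Y}| = 14.


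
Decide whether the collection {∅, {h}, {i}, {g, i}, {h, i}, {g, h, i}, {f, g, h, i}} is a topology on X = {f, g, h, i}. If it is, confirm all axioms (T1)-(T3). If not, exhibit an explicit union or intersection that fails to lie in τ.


τ IS a topology on X.

Axiom (T1): ∅ ∈ τ? Yes; X ∈ τ? Yes.
Axiom (T2/T3): check pairwise unions and intersections of members of τ.
All pairwise intersections and unions checked — each lies in τ. Therefore τ satisfies (T1), (T2), (T3): it IS a topology on X.


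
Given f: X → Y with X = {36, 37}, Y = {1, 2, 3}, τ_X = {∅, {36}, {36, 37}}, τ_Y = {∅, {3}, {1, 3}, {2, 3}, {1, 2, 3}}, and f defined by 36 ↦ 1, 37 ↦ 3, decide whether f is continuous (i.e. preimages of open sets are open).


f is NOT continuous.

Compute f^{-1}(U) for each U ∈ τ_Y:
  U = ∅: f^{-1}(U) = ∅ ∈ τ_X ✓.
  U = {3}: f^{-1}(U) = {37} ∉ τ_X ✗.
  U = {1, 3}: f^{-1}(U) = {36, 37} ∈ τ_X ✓.
  U = {2, 3}: f^{-1}(U) = {37} ∉ τ_X ✗.
  U = {1, 2, 3}: f^{-1}(U) = {36, 37} ∈ τ_X ✓.
Found U = {3} with f^{-1}(U) = {37} not in τ_X. Therefore f is NOT continuous.


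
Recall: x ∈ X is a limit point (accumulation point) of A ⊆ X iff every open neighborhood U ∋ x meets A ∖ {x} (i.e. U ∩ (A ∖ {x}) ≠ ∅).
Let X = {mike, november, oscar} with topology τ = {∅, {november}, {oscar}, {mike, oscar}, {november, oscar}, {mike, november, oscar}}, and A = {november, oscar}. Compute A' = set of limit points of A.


A' = {mike}

For each x ∈ X, list the open sets U ∈ τ with x ∈ U, then check whether U ∩ (A ∖ {x}) ≠ ∅ for every such U.
  x = mike: opens ∋ x are {mike, oscar}, {mike, november, oscar}; each meets A ∖ {mike}, so x IS a limit point.
  x = november: open {november} ∋ x has {november} ∩ (A ∖ {november}) = ∅, so x is NOT a limit point.
  x = oscar: open {oscar} ∋ x has {oscar} ∩ (A ∖ {oscar}) = ∅, so x is NOT a limit point.
Collecting: A' = {mike}.


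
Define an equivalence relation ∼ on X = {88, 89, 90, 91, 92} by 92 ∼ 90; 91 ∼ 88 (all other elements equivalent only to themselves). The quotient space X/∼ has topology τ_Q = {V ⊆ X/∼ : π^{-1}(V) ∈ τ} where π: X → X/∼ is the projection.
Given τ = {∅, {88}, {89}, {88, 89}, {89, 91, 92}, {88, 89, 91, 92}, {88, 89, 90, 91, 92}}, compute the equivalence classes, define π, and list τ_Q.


X/∼ = {[88=91], [89], [90=92]}; |τ_Q| = 3.

Equivalence classes: [88=91], [89], [90=92].
Quotient map π: X → X/∼ sends 88 ↦ [88=91], 89 ↦ [89], 90 ↦ [90=92], 91 ↦ [88=91], 92 ↦ [90=92].
For each subset V ⊆ X/∼, compute π^{-1}(V) ⊆ X and check whether π^{-1}(V) ∈ τ. V is open in τ_Q iff π^{-1}(V) ∈ τ.
  V = {}: π^{-1}(V) = ∅ ∈ τ ✓.
  V = {[88=91]}: π^{-1}(V) = {88, 91} ∉ τ ✗.
  V = {[89]}: π^{-1}(V) = {89} ∈ τ ✓.
  V = {[88=91], [89]}: π^{-1}(V) = {88, 89, 91} ∉ τ ✗.
  V = {[90=92]}: π^{-1}(V) = {90, 92} ∉ τ ✗.
  V = {[88=91], [90=92]}: π^{-1}(V) = {88, 90, 91, 92} ∉ τ ✗.
  V = {[89], [90=92]}: π^{-1}(V) = {89, 90, 92} ∉ τ ✗.
  V = {[88=91], [89], [90=92]}: π^{-1}(V) = {88, 89, 90, 91, 92} ∈ τ ✓.
Open sets in the quotient: τ_Q = {{}, {[89]}, {[88=91], [89], [90=92]}} (3 elements).


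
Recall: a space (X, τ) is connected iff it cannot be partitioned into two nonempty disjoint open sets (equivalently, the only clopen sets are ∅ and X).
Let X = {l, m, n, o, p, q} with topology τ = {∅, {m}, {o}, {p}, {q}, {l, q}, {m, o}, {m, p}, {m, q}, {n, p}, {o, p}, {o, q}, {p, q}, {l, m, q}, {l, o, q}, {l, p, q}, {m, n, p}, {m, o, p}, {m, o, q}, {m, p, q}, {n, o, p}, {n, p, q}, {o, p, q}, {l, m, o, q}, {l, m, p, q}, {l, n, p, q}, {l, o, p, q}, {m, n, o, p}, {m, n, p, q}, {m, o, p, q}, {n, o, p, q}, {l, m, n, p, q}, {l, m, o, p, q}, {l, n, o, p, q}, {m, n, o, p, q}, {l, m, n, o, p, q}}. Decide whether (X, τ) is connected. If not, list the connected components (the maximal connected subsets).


(X, τ) is disconnected; components = [{m}, {o}, {l, q}, {n, p}].

Find clopen sets (U ∈ τ with X ∖ U ∈ τ):
  U = ∅, X ∖ U = {l, m, n, o, p, q} — both open, so U is clopen.
  U = {m}, X ∖ U = {l, n, o, p, q} — both open, so U is clopen.
  U = {o}, X ∖ U = {l, m, n, p, q} — both open, so U is clopen.
  U = {l, q}, X ∖ U = {m, n, o, p} — both open, so U is clopen.
  U = {m, o}, X ∖ U = {l, n, p, q} — both open, so U is clopen.
  U = {n, p}, X ∖ U = {l, m, o, q} — both open, so U is clopen.
  U = {l, m, q}, X ∖ U = {n, o, p} — both open, so U is clopen.
  U = {l, o, q}, X ∖ U = {m, n, p} — both open, so U is clopen.
  U = {m, n, p}, X ∖ U = {l, o, q} — both open, so U is clopen.
  U = {n, o, p}, X ∖ U = {l, m, q} — both open, so U is clopen.
  U = {l, m, o, q}, X ∖ U = {n, p} — both open, so U is clopen.
  U = {l, n, p, q}, X ∖ U = {m, o} — both open, so U is clopen.
  U = {m, n, o, p}, X ∖ U = {l, q} — both open, so U is clopen.
  U = {l, m, n, p, q}, X ∖ U = {o} — both open, so U is clopen.
  U = {l, n, o, p, q}, X ∖ U = {m} — both open, so U is clopen.
  U = {l, m, n, o, p, q}, X ∖ U = ∅ — both open, so U is clopen.
Nontrivial clopen(s) exist: e.g. {l, m, n, p, q}. So (X, τ) is disconnected.
Compute connected components by grouping points that agree on all clopens:
  component: {m}
  component: {o}
  component: {l, q}
  component: {n, p}


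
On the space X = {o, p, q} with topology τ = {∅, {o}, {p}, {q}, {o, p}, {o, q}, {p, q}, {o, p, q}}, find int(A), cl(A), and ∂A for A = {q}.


int(A) = {q}, cl(A) = {q}, ∂A = ∅.

Closed sets in (X, τ) are complements of opens:
  closed(X, τ) = {∅, {o}, {p}, {q}, {o, p}, {o, q}, {p, q}, {o, p, q}}.
int(A) = ⋃ {U ∈ τ : U ⊆ A}. Opens contained in A: ∅, {q}.
Taking the union of these: int(A) = {q}.
cl(A) = ⋂ {C closed : A ⊆ C}. Closed sets containing A: {q}, {o, q}, {p, q}, {o, p, q}.
Intersecting these: cl(A) = {q}.
∂A = cl(A) ∖ int(A) = {q} ∖ {q} = ∅.


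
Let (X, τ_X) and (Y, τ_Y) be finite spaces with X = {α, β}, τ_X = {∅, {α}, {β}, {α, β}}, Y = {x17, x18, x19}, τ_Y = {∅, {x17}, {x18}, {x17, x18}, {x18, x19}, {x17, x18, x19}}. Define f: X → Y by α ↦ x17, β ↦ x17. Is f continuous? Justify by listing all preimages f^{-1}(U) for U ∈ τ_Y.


f IS continuous.

Compute f^{-1}(U) for each U ∈ τ_Y:
  U = ∅: f^{-1}(U) = ∅ ∈ τ_X ✓.
  U = {x17}: f^{-1}(U) = {α, β} ∈ τ_X ✓.
  U = {x18}: f^{-1}(U) = ∅ ∈ τ_X ✓.
  U = {x17, x18}: f^{-1}(U) = {α, β} ∈ τ_X ✓.
  U = {x18, x19}: f^{-1}(U) = ∅ ∈ τ_X ✓.
  U = {x17, x18, x19}: f^{-1}(U) = {α, β} ∈ τ_X ✓.
Every preimage lies in τ_X, so f IS continuous.


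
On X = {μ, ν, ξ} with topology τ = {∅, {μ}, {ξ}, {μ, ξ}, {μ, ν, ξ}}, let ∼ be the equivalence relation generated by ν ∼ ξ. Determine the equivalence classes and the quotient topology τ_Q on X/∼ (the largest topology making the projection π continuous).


X/∼ = {[μ], [ν=ξ]}; |τ_Q| = 3.

Equivalence classes: [μ], [ν=ξ].
Quotient map π: X → X/∼ sends μ ↦ [μ], ν ↦ [ν=ξ], ξ ↦ [ν=ξ].
For each subset V ⊆ X/∼, compute π^{-1}(V) ⊆ X and check whether π^{-1}(V) ∈ τ. V is open in τ_Q iff π^{-1}(V) ∈ τ.
  V = {}: π^{-1}(V) = ∅ ∈ τ ✓.
  V = {[μ]}: π^{-1}(V) = {μ} ∈ τ ✓.
  V = {[ν=ξ]}: π^{-1}(V) = {ν, ξ} ∉ τ ✗.
  V = {[μ], [ν=ξ]}: π^{-1}(V) = {μ, ν, ξ} ∈ τ ✓.
Open sets in the quotient: τ_Q = {{}, {[μ]}, {[μ], [ν=ξ]}} (3 elements).


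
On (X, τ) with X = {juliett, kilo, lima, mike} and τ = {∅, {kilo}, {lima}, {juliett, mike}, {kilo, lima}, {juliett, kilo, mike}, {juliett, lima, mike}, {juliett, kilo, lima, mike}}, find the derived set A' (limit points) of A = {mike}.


A' = {juliett}

For each x ∈ X, list the open sets U ∈ τ with x ∈ U, then check whether U ∩ (A ∖ {x}) ≠ ∅ for every such U.
  x = juliett: opens ∋ x are {juliett, mike}, {juliett, kilo, mike}, {juliett, lima, mike}, {juliett, kilo, lima, mike}; each meets A ∖ {juliett}, so x IS a limit point.
  x = kilo: open {kilo} ∋ x has {kilo} ∩ (A ∖ {kilo}) = ∅, so x is NOT a limit point.
  x = lima: open {lima} ∋ x has {lima} ∩ (A ∖ {lima}) = ∅, so x is NOT a limit point.
  x = mike: open {juliett, mike} ∋ x has {juliett, mike} ∩ (A ∖ {mike}) = ∅, so x is NOT a limit point.
Collecting: A' = {juliett}.


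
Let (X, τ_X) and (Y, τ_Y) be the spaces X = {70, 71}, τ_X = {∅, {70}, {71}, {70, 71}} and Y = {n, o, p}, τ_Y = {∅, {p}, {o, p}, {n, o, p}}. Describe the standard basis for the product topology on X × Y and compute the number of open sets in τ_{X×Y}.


Basis B = {∅ × ∅, {70} × {p}, {71} × {p}, {70} × {o, p}, {70, 71} × {p}, {71} × {o, p}, {70} × {n, o, p}, {71} × {n, o, p}, {70, 71} × {o, p}, {70, 71} × {n, o, p}}; |τ_{X×Y}| = 16.

Enumerate products U × V with U ∈ τ_X, V ∈ τ_Y (deduplicated):
  ∅ × ∅ = {} (∅)
  {70} × {p} = {(70,p)}
  {71} × {p} = {(71,p)}
  {70} × {o, p} = {(70,o), (70,p)}
  {70, 71} × {p} = {(70,p), (71,p)}
  {71} × {o, p} = {(71,o), (71,p)}
  {70} × {n, o, p} = {(70,n), (70,o), (70,p)}
  {71} × {n, o, p} = {(71,n), (71,o), (71,p)}
  {70, 71} × {o, p} = {(70,o), (70,p), (71,o), (71,p)}
  {70, 71} × {n, o, p} = {(70,n), (70,o), (70,p), (71,n), (71,o), (71,p)}
These 10 distinct sets form the basis B.
Close under arbitrary unions to get τ_{X×Y}; counting gives |τ_{X×Y}| = 16.


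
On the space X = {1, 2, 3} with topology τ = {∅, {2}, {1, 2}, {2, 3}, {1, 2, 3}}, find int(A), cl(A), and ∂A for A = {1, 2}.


int(A) = {1, 2}, cl(A) = {1, 2, 3}, ∂A = {3}.

Closed sets in (X, τ) are complements of opens:
  closed(X, τ) = {∅, {1}, {3}, {1, 3}, {1, 2, 3}}.
int(A) = ⋃ {U ∈ τ : U ⊆ A}. Opens contained in A: ∅, {2}, {1, 2}.
Taking the union of these: int(A) = {1, 2}.
cl(A) = ⋂ {C closed : A ⊆ C}. Closed sets containing A: {1, 2, 3}.
Intersecting these: cl(A) = {1, 2, 3}.
∂A = cl(A) ∖ int(A) = {1, 2, 3} ∖ {1, 2} = {3}.


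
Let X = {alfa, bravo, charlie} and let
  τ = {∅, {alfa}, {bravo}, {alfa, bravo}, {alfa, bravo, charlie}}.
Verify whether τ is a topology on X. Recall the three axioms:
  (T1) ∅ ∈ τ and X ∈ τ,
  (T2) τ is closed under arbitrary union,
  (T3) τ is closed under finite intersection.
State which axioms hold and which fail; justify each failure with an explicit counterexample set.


τ IS a topology on X.

Axiom (T1): ∅ ∈ τ? Yes; X ∈ τ? Yes.
Axiom (T2/T3): check pairwise unions and intersections of members of τ.
All pairwise intersections and unions checked — each lies in τ. Therefore τ satisfies (T1), (T2), (T3): it IS a topology on X.


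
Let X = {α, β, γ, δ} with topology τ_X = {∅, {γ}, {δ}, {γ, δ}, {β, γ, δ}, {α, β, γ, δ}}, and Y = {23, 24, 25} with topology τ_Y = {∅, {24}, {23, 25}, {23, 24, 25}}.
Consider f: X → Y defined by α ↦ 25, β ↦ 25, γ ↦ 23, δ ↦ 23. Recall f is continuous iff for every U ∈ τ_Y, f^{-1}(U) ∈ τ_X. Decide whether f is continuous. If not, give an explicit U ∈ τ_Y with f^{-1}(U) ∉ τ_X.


f IS continuous.

Compute f^{-1}(U) for each U ∈ τ_Y:
  U = ∅: f^{-1}(U) = ∅ ∈ τ_X ✓.
  U = {24}: f^{-1}(U) = ∅ ∈ τ_X ✓.
  U = {23, 25}: f^{-1}(U) = {α, β, γ, δ} ∈ τ_X ✓.
  U = {23, 24, 25}: f^{-1}(U) = {α, β, γ, δ} ∈ τ_X ✓.
Every preimage lies in τ_X, so f IS continuous.


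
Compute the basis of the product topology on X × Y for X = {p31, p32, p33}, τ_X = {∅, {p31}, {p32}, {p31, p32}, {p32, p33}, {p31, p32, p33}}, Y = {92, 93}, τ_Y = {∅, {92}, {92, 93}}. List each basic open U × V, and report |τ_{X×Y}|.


Basis B = {∅ × ∅, {p31} × {92}, {p32} × {92}, {p31} × {92, 93}, {p31, p32} × {92}, {p32} × {92, 93}, {p32, p33} × {92}, {p31, p32, p33} × {92}, {p31, p32} × {92, 93}, {p32, p33} × {92, 93}, {p31, p32, p33} × {92, 93}}; |τ_{X×Y}| = 18.

Enumerate products U × V with U ∈ τ_X, V ∈ τ_Y (deduplicated):
  ∅ × ∅ = {} (∅)
  {p31} × {92} = {(p31,92)}
  {p32} × {92} = {(p32,92)}
  {p31} × {92, 93} = {(p31,92), (p31,93)}
  {p31, p32} × {92} = {(p31,92), (p32,92)}
  {p32} × {92, 93} = {(p32,92), (p32,93)}
  {p32, p33} × {92} = {(p32,92), (p33,92)}
  {p31, p32, p33} × {92} = {(p31,92), (p32,92), (p33,92)}
  {p31, p32} × {92, 93} = {(p31,92), (p31,93), (p32,92), (p32,93)}
  {p32, p33} × {92, 93} = {(p32,92), (p32,93), (p33,92), (p33,93)}
  {p31, p32, p33} × {92, 93} = {(p31,92), (p31,93), (p32,92), (p32,93), (p33,92), (p33,93)}
These 11 distinct sets form the basis B.
Close under arbitrary unions to get τ_{X×Y}; counting gives |τ_{X×Y}| = 18.


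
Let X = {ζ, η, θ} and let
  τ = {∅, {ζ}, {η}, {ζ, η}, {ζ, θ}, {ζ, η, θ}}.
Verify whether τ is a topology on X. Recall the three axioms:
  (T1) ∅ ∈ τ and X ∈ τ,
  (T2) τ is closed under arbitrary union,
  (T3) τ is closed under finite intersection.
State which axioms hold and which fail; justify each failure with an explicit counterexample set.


τ IS a topology on X.

Axiom (T1): ∅ ∈ τ? Yes; X ∈ τ? Yes.
Axiom (T2/T3): check pairwise unions and intersections of members of τ.
All pairwise intersections and unions checked — each lies in τ. Therefore τ satisfies (T1), (T2), (T3): it IS a topology on X.


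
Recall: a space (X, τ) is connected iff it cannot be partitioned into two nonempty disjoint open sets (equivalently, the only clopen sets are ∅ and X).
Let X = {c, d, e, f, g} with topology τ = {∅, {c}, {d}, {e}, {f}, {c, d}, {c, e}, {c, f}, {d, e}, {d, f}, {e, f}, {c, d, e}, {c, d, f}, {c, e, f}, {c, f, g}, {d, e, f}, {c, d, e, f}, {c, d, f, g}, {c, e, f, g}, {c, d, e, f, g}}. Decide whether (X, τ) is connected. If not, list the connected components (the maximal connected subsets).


(X, τ) is disconnected; components = [{d}, {e}, {c, f, g}].

Find clopen sets (U ∈ τ with X ∖ U ∈ τ):
  U = ∅, X ∖ U = {c, d, e, f, g} — both open, so U is clopen.
  U = {d}, X ∖ U = {c, e, f, g} — both open, so U is clopen.
  U = {e}, X ∖ U = {c, d, f, g} — both open, so U is clopen.
  U = {d, e}, X ∖ U = {c, f, g} — both open, so U is clopen.
  U = {c, f, g}, X ∖ U = {d, e} — both open, so U is clopen.
  U = {c, d, f, g}, X ∖ U = {e} — both open, so U is clopen.
  U = {c, e, f, g}, X ∖ U = {d} — both open, so U is clopen.
  U = {c, d, e, f, g}, X ∖ U = ∅ — both open, so U is clopen.
Nontrivial clopen(s) exist: e.g. {c, d, f, g}. So (X, τ) is disconnected.
Compute connected components by grouping points that agree on all clopens:
  component: {d}
  component: {e}
  component: {c, f, g}


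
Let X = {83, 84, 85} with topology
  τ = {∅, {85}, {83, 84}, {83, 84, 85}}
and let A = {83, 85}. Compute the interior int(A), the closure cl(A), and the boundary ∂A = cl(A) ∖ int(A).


int(A) = {85}, cl(A) = {83, 84, 85}, ∂A = {83, 84}.

Closed sets in (X, τ) are complements of opens:
  closed(X, τ) = {∅, {85}, {83, 84}, {83, 84, 85}}.
int(A) = ⋃ {U ∈ τ : U ⊆ A}. Opens contained in A: ∅, {85}.
Taking the union of these: int(A) = {85}.
cl(A) = ⋂ {C closed : A ⊆ C}. Closed sets containing A: {83, 84, 85}.
Intersecting these: cl(A) = {83, 84, 85}.
∂A = cl(A) ∖ int(A) = {83, 84, 85} ∖ {85} = {83, 84}.


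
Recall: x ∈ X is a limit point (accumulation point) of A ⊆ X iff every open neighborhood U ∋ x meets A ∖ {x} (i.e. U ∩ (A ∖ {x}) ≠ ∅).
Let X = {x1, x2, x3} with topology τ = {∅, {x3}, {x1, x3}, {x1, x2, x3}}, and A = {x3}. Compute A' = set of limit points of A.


A' = {x1, x2}

For each x ∈ X, list the open sets U ∈ τ with x ∈ U, then check whether U ∩ (A ∖ {x}) ≠ ∅ for every such U.
  x = x1: opens ∋ x are {x1, x3}, {x1, x2, x3}; each meets A ∖ {x1}, so x IS a limit point.
  x = x2: opens ∋ x are {x1, x2, x3}; each meets A ∖ {x2}, so x IS a limit point.
  x = x3: open {x3} ∋ x has {x3} ∩ (A ∖ {x3}) = ∅, so x is NOT a limit point.
Collecting: A' = {x1, x2}.


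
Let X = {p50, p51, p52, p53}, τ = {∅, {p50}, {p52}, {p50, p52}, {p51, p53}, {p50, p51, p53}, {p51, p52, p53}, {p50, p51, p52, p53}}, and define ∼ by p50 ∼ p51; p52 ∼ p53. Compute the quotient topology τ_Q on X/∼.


X/∼ = {[p50=p51], [p52=p53]}; |τ_Q| = 2.

Equivalence classes: [p50=p51], [p52=p53].
Quotient map π: X → X/∼ sends p50 ↦ [p50=p51], p51 ↦ [p50=p51], p52 ↦ [p52=p53], p53 ↦ [p52=p53].
For each subset V ⊆ X/∼, compute π^{-1}(V) ⊆ X and check whether π^{-1}(V) ∈ τ. V is open in τ_Q iff π^{-1}(V) ∈ τ.
  V = {}: π^{-1}(V) = ∅ ∈ τ ✓.
  V = {[p50=p51]}: π^{-1}(V) = {p50, p51} ∉ τ ✗.
  V = {[p52=p53]}: π^{-1}(V) = {p52, p53} ∉ τ ✗.
  V = {[p50=p51], [p52=p53]}: π^{-1}(V) = {p50, p51, p52, p53} ∈ τ ✓.
Open sets in the quotient: τ_Q = {{}, {[p50=p51], [p52=p53]}} (2 elements).


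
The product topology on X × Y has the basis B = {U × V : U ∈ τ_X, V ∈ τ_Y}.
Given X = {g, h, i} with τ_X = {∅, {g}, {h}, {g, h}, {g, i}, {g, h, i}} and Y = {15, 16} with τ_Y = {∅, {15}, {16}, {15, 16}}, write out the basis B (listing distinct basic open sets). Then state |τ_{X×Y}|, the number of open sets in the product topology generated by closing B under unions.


Basis B = {∅ × ∅, {g} × {15}, {g} × {16}, {h} × {15}, {h} × {16}, {g} × {15, 16}, {g, h} × {15}, {g, i} × {15}, {g, h} × {16}, {g, i} × {16}, {h} × {15, 16}, {g, h, i} × {15}, {g, h, i} × {16}, {g, h} × {15, 16}, {g, i} × {15, 16}, {g, h, i} × {15, 16}}; |τ_{X×Y}| = 36.

Enumerate products U × V with U ∈ τ_X, V ∈ τ_Y (deduplicated):
  ∅ × ∅ = {} (∅)
  {g} × {15} = {(g,15)}
  {g} × {16} = {(g,16)}
  {h} × {15} = {(h,15)}
  {h} × {16} = {(h,16)}
  {g} × {15, 16} = {(g,15), (g,16)}
  {g, h} × {15} = {(g,15), (h,15)}
  {g, i} × {15} = {(g,15), (i,15)}
  {g, h} × {16} = {(g,16), (h,16)}
  {g, i} × {16} = {(g,16), (i,16)}
  {h} × {15, 16} = {(h,15), (h,16)}
  {g, h, i} × {15} = {(g,15), (h,15), (i,15)}
  {g, h, i} × {16} = {(g,16), (h,16), (i,16)}
  {g, h} × {15, 16} = {(g,15), (g,16), (h,15), (h,16)}
  {g, i} × {15, 16} = {(g,15), (g,16), (i,15), (i,16)}
  {g, h, i} × {15, 16} = {(g,15), (g,16), (h,15), (h,16), (i,15), (i,16)}
These 16 distinct sets form the basis B.
Close under arbitrary unions to get τ_{X×Y}; counting gives |τ_{X×Y}| = 36.


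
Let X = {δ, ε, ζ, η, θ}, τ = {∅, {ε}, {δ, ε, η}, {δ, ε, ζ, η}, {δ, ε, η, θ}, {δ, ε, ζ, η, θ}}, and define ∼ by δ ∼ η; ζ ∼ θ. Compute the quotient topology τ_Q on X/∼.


X/∼ = {[δ=η], [ε], [ζ=θ]}; |τ_Q| = 4.

Equivalence classes: [δ=η], [ε], [ζ=θ].
Quotient map π: X → X/∼ sends δ ↦ [δ=η], ε ↦ [ε], ζ ↦ [ζ=θ], η ↦ [δ=η], θ ↦ [ζ=θ].
For each subset V ⊆ X/∼, compute π^{-1}(V) ⊆ X and check whether π^{-1}(V) ∈ τ. V is open in τ_Q iff π^{-1}(V) ∈ τ.
  V = {}: π^{-1}(V) = ∅ ∈ τ ✓.
  V = {[δ=η]}: π^{-1}(V) = {δ, η} ∉ τ ✗.
  V = {[ε]}: π^{-1}(V) = {ε} ∈ τ ✓.
  V = {[δ=η], [ε]}: π^{-1}(V) = {δ, ε, η} ∈ τ ✓.
  V = {[ζ=θ]}: π^{-1}(V) = {ζ, θ} ∉ τ ✗.
  V = {[δ=η], [ζ=θ]}: π^{-1}(V) = {δ, ζ, η, θ} ∉ τ ✗.
  V = {[ε], [ζ=θ]}: π^{-1}(V) = {ε, ζ, θ} ∉ τ ✗.
  V = {[δ=η], [ε], [ζ=θ]}: π^{-1}(V) = {δ, ε, ζ, η, θ} ∈ τ ✓.
Open sets in the quotient: τ_Q = {{}, {[ε]}, {[δ=η], [ε]}, {[δ=η], [ε], [ζ=θ]}} (4 elements).


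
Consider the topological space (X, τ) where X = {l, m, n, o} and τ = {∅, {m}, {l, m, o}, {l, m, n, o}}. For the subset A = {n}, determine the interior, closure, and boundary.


int(A) = ∅, cl(A) = {n}, ∂A = {n}.

Closed sets in (X, τ) are complements of opens:
  closed(X, τ) = {∅, {n}, {l, n, o}, {l, m, n, o}}.
int(A) = ⋃ {U ∈ τ : U ⊆ A}. Opens contained in A: ∅.
Taking the union of these: int(A) = ∅.
cl(A) = ⋂ {C closed : A ⊆ C}. Closed sets containing A: {n}, {l, n, o}, {l, m, n, o}.
Intersecting these: cl(A) = {n}.
∂A = cl(A) ∖ int(A) = {n} ∖ ∅ = {n}.


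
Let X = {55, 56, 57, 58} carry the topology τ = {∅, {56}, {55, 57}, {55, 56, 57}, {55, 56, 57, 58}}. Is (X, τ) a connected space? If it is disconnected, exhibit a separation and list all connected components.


(X, τ) is connected.

Find clopen sets (U ∈ τ with X ∖ U ∈ τ):
  U = ∅, X ∖ U = {55, 56, 57, 58} — both open, so U is clopen.
  U = {55, 56, 57, 58}, X ∖ U = ∅ — both open, so U is clopen.
Only trivial clopens (∅ and X) exist, so (X, τ) is connected.
Compute connected components by grouping points that agree on all clopens:
  component: {55, 56, 57, 58}


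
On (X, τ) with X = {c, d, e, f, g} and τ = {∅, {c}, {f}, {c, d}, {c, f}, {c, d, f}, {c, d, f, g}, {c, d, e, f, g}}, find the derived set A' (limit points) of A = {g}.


A' = {e}

For each x ∈ X, list the open sets U ∈ τ with x ∈ U, then check whether U ∩ (A ∖ {x}) ≠ ∅ for every such U.
  x = c: open {c} ∋ x has {c} ∩ (A ∖ {c}) = ∅, so x is NOT a limit point.
  x = d: open {c, d} ∋ x has {c, d} ∩ (A ∖ {d}) = ∅, so x is NOT a limit point.
  x = e: opens ∋ x are {c, d, e, f, g}; each meets A ∖ {e}, so x IS a limit point.
  x = f: open {f} ∋ x has {f} ∩ (A ∖ {f}) = ∅, so x is NOT a limit point.
  x = g: open {c, d, f, g} ∋ x has {c, d, f, g} ∩ (A ∖ {g}) = ∅, so x is NOT a limit point.
Collecting: A' = {e}.
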